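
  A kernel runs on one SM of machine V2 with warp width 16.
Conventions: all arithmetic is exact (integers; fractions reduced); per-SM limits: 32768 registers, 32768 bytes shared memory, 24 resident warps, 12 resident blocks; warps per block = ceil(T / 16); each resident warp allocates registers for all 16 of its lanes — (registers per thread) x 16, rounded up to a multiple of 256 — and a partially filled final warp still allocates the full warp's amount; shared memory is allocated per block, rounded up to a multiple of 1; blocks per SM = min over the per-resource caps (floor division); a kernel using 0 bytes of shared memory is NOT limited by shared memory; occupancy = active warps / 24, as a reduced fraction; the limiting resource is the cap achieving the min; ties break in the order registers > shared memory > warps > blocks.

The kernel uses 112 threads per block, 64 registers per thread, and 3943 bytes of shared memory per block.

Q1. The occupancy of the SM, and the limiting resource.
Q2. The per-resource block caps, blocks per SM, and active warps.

Answer: occupancy 7/8, limited by warps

registers: 4 blocks
shared memory: 8 blocks
warps: 3 blocks
blocks: 12 blocks

Answer: 3 blocks, 21 active warps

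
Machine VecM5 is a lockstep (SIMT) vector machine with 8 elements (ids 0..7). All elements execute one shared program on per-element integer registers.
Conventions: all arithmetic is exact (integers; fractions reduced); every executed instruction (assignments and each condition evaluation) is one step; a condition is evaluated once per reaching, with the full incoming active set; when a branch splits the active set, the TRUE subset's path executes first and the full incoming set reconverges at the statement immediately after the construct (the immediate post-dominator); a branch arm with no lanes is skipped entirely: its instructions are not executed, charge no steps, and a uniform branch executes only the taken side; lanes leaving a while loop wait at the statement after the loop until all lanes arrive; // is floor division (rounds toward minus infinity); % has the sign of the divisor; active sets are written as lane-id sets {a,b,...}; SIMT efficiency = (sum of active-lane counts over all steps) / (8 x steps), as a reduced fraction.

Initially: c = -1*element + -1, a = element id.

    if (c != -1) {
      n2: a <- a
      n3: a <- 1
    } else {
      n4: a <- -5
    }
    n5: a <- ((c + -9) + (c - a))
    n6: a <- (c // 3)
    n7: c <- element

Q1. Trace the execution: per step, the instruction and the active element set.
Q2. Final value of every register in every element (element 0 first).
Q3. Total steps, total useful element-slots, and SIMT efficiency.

step 0: eval (c != -1)               {0,1,2,3,4,5,6,7}
step 1: a <- a                       {1,2,3,4,5,6,7}
step 2: a <- 1                       {1,2,3,4,5,6,7}
step 3: a <- -5                      {0}
step 4: a <- ((c + -9) + (c - a))    {0,1,2,3,4,5,6,7}
step 5: a <- (c // 3)                {0,1,2,3,4,5,6,7}
step 6: c <- element                 {0,1,2,3,4,5,6,7}

Answer: 7 steps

c: 0,1,2,3,4,5,6,7
a: -1,-1,-1,-2,-2,-2,-3,-3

steps = 7; useful = 47; efficiency = 47/56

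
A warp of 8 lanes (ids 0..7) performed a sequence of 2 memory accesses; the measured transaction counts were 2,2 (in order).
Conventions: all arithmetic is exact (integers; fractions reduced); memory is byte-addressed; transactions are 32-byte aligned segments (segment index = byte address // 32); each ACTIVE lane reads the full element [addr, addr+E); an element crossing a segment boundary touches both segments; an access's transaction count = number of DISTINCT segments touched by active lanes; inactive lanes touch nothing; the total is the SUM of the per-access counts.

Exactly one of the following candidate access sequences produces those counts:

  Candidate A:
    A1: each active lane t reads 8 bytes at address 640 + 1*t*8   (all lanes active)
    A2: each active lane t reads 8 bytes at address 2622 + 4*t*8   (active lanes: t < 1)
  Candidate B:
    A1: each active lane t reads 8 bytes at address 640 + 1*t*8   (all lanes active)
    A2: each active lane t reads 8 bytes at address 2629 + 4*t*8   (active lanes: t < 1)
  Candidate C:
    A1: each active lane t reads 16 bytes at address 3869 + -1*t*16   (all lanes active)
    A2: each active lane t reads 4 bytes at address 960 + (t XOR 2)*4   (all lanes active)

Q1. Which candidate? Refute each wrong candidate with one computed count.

B: A2 gives 1 transaction, not 2
C: A1 gives 5 transactions, not 2
A: all counts match (2,2)

Answer: A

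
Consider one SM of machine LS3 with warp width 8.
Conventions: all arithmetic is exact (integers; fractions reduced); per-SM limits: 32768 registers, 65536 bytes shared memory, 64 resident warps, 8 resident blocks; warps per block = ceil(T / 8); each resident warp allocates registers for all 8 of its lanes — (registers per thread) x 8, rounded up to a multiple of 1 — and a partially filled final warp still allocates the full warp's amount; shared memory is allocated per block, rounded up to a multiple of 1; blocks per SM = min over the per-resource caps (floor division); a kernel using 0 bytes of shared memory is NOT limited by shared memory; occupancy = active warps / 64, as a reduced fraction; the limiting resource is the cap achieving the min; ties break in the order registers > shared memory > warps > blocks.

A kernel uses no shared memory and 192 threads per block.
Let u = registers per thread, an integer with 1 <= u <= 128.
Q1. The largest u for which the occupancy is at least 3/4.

Answer: u = 85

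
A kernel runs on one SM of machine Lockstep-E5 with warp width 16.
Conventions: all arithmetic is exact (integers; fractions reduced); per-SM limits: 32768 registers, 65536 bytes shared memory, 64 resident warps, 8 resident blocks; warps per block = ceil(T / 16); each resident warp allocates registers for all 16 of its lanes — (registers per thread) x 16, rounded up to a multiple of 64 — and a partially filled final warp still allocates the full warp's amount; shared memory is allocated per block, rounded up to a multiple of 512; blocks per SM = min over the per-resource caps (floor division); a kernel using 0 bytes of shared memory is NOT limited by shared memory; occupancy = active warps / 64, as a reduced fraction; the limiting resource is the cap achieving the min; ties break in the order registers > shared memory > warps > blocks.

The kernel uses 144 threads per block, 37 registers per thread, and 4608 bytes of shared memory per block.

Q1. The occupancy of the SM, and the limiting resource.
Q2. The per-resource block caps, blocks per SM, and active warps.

Answer: occupancy 45/64, limited by registers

registers: 5 blocks
shared memory: 14 blocks
warps: 7 blocks
blocks: 8 blocks

Answer: 5 blocks, 45 active warps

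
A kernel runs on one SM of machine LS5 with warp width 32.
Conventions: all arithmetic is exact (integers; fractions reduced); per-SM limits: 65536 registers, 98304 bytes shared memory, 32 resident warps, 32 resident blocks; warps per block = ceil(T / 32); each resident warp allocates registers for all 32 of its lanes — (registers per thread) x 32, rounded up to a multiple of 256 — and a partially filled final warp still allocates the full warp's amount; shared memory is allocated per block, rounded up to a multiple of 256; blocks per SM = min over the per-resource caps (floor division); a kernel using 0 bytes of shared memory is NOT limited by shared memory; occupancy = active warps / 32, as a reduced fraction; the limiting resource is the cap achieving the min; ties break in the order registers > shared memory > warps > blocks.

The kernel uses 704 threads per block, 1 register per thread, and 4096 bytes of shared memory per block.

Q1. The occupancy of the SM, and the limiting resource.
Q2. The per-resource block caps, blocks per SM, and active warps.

Answer: occupancy 11/16, limited by warps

registers: 11 blocks
shared memory: 24 blocks
warps: 1 block
blocks: 32 blocks

Answer: 1 block, 22 active warps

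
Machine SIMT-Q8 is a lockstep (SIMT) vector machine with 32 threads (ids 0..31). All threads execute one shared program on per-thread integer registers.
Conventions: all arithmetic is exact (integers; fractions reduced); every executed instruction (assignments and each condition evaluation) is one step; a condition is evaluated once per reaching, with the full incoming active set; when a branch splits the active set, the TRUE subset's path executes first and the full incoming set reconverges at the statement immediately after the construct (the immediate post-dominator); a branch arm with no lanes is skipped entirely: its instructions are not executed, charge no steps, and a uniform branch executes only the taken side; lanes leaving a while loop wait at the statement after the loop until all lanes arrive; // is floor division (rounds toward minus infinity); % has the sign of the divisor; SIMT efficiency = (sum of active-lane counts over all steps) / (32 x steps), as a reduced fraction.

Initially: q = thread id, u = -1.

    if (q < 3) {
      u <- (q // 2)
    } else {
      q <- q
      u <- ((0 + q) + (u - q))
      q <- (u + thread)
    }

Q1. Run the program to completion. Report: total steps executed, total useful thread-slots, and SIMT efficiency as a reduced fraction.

Answer: 5 steps, 122 useful, 61/80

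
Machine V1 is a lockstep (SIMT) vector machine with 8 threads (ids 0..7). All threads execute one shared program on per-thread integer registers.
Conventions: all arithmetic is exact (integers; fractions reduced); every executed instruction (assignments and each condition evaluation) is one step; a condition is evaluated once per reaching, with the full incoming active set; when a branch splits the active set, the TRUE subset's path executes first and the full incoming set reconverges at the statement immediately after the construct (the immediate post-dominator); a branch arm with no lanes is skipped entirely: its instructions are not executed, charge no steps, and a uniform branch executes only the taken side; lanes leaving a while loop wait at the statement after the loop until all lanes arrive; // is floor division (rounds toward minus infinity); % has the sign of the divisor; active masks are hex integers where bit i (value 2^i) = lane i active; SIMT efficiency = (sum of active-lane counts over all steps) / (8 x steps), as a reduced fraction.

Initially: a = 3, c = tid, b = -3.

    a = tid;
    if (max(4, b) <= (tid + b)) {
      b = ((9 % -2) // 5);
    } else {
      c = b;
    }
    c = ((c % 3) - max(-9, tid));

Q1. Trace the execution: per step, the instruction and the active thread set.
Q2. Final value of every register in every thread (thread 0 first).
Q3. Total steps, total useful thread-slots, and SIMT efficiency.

step 0: a <- tid                     0xff
step 1: eval (max(4, b) <= (tid + b)) 0xff
step 2: b <- ((9 % -2) // 5)         0x80
step 3: c <- b                       0x7f
step 4: c <- ((c % 3) - max(-9, tid)) 0xff

Answer: 5 steps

a: 0,1,2,3,4,5,6,7
c: 0,-1,-2,-3,-4,-5,-6,-6
b: -3,-3,-3,-3,-3,-3,-3,-1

steps = 5; useful = 32; efficiency = 32/40 = 4/5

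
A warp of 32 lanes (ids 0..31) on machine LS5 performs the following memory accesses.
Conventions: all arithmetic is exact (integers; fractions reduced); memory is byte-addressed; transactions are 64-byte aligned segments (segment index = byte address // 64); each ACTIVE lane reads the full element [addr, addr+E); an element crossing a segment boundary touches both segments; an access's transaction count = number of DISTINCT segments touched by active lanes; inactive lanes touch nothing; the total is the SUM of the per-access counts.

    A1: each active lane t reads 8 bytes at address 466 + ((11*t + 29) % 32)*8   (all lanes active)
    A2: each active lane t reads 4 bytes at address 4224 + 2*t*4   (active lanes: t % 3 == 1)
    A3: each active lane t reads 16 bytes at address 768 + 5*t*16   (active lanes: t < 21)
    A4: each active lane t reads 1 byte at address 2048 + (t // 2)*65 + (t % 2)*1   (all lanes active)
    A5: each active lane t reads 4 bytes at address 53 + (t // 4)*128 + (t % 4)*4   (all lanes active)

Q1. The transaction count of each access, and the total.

A1: 5 transactions
A2: 4 transactions
A3: 21 transactions
A4: 16 transactions
A5: 16 transactions

Answer: 5,4,21,16,16; total 62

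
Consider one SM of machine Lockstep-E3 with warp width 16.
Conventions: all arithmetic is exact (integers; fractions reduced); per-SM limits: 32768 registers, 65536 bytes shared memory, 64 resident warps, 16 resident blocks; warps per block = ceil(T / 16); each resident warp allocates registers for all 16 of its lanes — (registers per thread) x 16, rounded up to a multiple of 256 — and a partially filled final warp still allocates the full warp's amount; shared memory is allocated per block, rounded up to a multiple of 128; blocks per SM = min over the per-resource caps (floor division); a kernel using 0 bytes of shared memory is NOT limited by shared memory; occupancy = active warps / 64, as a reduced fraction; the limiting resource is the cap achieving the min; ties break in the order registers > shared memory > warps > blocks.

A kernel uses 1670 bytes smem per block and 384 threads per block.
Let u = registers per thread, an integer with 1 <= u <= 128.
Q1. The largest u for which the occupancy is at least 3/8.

Answer: u = 80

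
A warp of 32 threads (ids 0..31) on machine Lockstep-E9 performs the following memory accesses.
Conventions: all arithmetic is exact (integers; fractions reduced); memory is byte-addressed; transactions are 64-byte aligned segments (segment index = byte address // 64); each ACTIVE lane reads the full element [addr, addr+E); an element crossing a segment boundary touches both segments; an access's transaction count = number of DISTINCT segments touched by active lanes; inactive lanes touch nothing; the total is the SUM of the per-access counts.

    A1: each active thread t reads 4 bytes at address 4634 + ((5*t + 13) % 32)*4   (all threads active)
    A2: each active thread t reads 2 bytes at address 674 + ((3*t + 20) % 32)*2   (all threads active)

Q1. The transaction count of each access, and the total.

A1: 3 transactions
A2: 2 transactions

Answer: 3,2; total 5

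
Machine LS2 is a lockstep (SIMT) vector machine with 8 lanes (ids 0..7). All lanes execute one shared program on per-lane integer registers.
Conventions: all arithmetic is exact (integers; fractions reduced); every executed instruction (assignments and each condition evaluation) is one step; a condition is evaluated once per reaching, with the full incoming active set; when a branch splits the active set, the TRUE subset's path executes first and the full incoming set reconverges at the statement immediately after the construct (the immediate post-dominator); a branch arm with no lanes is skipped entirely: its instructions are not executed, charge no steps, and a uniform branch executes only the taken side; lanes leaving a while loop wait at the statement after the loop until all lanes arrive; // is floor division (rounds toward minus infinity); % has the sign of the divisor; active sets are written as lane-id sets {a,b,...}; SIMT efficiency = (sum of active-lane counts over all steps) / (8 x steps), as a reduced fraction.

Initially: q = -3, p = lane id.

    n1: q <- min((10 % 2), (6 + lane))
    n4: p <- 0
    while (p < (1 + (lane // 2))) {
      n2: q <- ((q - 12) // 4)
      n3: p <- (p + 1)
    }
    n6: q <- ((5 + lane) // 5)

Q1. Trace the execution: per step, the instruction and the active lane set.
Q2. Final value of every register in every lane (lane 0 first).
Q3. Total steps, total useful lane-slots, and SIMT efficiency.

step 0: q <- min((10 % 2), (6 + lane)) {0,1,2,3,4,5,6,7}
step 1: p <- 0                       {0,1,2,3,4,5,6,7}
step 2: eval (p < (1 + (lane // 2))) {0,1,2,3,4,5,6,7}
step 3: q <- ((q - 12) // 4)         {0,1,2,3,4,5,6,7}
step 4: p <- (p + 1)                 {0,1,2,3,4,5,6,7}
step 5: eval (p < (1 + (lane // 2))) {0,1,2,3,4,5,6,7}
step 6: q <- ((q - 12) // 4)         {2,3,4,5,6,7}
step 7: p <- (p + 1)                 {2,3,4,5,6,7}
step 8: eval (p < (1 + (lane // 2))) {2,3,4,5,6,7}
step 9: q <- ((q - 12) // 4)         {4,5,6,7}
step 10: p <- (p + 1)                 {4,5,6,7}
step 11: eval (p < (1 + (lane // 2))) {4,5,6,7}
step 12: q <- ((q - 12) // 4)         {6,7}
step 13: p <- (p + 1)                 {6,7}
step 14: eval (p < (1 + (lane // 2))) {6,7}
step 15: q <- ((5 + lane) // 5)       {0,1,2,3,4,5,6,7}

Answer: 16 steps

q: 1,1,1,1,1,2,2,2
p: 1,1,2,2,3,3,4,4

steps = 16; useful = 92; efficiency = 92/128 = 23/32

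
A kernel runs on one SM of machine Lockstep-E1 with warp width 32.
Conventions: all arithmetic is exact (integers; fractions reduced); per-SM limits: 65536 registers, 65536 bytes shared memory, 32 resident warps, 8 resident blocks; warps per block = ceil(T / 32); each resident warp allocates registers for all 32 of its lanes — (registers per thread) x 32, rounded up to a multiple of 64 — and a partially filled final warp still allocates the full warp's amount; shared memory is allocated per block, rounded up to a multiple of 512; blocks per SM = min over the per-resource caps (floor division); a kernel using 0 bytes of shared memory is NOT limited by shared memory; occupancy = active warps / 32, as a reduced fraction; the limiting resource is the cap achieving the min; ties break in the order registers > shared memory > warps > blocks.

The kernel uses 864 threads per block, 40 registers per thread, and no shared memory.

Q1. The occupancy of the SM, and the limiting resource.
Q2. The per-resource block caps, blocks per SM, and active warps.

Answer: occupancy 27/32, limited by registers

registers: 1 block
shared memory: no limit (kernel uses none)
warps: 1 block
blocks: 8 blocks

Answer: 1 block, 27 active warps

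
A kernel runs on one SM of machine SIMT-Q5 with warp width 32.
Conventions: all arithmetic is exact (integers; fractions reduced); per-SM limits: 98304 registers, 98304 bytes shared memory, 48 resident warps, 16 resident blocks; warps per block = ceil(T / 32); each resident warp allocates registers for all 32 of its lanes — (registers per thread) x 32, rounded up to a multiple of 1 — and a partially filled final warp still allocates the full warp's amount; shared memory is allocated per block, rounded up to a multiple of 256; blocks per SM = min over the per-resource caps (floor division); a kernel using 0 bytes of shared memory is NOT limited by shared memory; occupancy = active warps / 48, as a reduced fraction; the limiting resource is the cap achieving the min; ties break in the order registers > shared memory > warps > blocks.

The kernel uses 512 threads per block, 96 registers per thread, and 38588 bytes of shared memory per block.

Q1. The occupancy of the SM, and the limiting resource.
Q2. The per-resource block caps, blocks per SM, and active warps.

Answer: occupancy 2/3, limited by registers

registers: 2 blocks
shared memory: 2 blocks
warps: 3 blocks
blocks: 16 blocks

Answer: 2 blocks, 32 active warps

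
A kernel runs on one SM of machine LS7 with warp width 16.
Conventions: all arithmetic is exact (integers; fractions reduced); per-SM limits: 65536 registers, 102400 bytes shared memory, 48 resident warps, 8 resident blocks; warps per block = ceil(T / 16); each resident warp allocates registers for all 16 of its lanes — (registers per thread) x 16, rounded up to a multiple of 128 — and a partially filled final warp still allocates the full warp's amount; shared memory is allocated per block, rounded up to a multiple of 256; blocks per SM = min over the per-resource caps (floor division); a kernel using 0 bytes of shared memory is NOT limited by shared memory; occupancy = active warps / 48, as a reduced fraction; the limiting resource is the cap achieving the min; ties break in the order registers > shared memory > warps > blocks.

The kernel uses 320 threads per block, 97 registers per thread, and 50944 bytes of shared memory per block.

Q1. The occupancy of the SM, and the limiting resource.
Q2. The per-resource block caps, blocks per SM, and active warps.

Answer: occupancy 5/12, limited by registers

registers: 1 block
shared memory: 2 blocks
warps: 2 blocks
blocks: 8 blocks

Answer: 1 block, 20 active warps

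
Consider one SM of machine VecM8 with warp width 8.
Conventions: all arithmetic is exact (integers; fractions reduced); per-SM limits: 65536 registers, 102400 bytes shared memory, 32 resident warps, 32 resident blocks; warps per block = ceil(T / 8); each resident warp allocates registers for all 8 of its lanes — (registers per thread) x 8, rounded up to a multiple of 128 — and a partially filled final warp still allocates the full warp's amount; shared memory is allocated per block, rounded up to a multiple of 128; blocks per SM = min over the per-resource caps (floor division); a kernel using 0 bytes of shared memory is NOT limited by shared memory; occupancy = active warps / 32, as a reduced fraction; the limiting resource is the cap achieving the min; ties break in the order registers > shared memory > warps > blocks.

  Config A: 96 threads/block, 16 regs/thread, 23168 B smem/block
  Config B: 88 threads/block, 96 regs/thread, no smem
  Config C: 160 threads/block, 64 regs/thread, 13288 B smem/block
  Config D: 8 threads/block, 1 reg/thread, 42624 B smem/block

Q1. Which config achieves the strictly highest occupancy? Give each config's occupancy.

occupancies: A 3/4, B 11/16, C 5/8, D 1/16

Answer: A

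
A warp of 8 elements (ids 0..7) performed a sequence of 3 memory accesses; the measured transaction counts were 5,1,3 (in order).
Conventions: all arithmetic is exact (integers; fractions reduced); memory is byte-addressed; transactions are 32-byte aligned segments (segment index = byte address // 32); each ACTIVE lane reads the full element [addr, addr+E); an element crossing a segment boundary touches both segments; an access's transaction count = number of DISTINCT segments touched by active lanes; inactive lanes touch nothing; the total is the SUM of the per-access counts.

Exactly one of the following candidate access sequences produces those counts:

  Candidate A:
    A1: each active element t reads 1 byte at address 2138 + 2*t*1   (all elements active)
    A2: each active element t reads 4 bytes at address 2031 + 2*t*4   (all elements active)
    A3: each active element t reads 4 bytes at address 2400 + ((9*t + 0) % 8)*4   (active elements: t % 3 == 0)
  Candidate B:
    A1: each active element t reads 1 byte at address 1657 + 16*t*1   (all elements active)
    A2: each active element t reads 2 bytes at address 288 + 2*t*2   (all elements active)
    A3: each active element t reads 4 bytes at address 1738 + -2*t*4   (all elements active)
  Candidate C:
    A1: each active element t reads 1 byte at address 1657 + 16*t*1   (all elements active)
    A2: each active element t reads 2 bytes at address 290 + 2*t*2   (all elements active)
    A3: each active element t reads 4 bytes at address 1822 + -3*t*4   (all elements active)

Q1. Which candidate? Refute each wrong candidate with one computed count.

A: A1 gives 2 transactions, not 5
C: A3 gives 4 transactions, not 3
B: all counts match (5,1,3)

Answer: B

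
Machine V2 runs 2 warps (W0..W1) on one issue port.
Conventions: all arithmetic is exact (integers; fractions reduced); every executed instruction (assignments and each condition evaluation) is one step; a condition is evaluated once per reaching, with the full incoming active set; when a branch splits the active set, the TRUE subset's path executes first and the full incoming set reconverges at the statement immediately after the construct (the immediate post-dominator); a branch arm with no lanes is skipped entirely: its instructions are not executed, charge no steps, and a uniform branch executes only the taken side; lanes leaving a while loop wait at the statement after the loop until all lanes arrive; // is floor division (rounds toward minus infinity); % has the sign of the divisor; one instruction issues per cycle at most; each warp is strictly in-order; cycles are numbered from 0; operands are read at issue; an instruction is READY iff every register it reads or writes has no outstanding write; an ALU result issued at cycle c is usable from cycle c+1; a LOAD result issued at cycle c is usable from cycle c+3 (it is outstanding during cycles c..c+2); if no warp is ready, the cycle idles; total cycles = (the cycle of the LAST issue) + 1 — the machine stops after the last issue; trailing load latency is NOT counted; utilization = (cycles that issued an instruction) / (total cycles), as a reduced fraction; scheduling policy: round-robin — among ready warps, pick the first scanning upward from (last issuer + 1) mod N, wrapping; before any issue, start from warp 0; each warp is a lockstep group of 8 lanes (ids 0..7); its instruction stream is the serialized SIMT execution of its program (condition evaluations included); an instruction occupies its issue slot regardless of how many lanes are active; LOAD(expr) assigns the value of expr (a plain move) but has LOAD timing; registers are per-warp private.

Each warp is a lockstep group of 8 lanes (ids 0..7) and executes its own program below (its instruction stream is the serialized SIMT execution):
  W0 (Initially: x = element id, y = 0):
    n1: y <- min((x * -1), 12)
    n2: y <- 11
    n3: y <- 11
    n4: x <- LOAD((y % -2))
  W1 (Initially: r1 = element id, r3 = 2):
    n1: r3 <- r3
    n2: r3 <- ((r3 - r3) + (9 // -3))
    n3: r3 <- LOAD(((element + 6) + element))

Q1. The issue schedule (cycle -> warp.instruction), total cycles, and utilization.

cycle 0: W0.I0
cycle 1: W1.I0
cycle 2: W0.I1
cycle 3: W1.I1
cycle 4: W0.I2
cycle 5: W1.I2
cycle 6: W0.I3

Answer: 7 cycles, utilization 1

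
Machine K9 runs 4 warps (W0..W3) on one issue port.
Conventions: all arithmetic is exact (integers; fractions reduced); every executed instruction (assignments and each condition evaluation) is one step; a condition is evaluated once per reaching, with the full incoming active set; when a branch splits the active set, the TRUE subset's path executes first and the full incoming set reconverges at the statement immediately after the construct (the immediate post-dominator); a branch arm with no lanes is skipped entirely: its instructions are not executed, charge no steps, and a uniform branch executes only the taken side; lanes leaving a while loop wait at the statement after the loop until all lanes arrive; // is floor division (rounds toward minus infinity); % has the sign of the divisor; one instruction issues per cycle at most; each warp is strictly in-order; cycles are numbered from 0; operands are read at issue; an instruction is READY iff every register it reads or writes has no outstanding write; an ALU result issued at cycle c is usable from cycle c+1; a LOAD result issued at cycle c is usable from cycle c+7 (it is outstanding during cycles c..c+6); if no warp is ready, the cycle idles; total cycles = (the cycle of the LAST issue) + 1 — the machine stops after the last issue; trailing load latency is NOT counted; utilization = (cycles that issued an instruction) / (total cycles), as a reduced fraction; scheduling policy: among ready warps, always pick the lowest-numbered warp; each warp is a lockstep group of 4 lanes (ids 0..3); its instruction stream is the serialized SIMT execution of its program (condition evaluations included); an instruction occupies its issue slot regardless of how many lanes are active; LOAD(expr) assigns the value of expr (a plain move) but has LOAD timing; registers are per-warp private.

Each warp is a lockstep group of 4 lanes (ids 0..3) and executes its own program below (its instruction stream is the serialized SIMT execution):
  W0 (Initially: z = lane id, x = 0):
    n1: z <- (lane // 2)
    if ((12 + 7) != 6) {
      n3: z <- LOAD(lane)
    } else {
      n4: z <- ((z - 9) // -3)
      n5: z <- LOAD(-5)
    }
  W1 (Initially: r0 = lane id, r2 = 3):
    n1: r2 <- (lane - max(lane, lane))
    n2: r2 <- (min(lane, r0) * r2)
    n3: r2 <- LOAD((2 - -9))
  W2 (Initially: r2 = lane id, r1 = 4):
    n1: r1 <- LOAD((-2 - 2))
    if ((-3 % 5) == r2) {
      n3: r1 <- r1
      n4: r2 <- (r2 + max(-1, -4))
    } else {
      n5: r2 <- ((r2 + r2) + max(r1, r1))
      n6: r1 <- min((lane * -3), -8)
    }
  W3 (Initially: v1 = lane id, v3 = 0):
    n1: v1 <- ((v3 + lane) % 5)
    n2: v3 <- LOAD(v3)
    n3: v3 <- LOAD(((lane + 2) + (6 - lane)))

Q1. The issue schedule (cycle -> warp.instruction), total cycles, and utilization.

cycle 0: W0.I0
cycle 1: W0.I1
cycle 2: W0.I2
cycle 3: W1.I0
cycle 4: W1.I1
cycle 5: W1.I2
cycle 6: W2.I0
cycle 7: W2.I1
cycle 8: W3.I0
cycle 9: W3.I1
cycle 10: idle
cycle 11: idle
cycle 12: idle
cycle 13: W2.I2
cycle 14: W2.I3
cycle 15: W2.I4
cycle 16: W2.I5
cycle 17: W3.I2

Answer: 18 cycles, utilization 5/6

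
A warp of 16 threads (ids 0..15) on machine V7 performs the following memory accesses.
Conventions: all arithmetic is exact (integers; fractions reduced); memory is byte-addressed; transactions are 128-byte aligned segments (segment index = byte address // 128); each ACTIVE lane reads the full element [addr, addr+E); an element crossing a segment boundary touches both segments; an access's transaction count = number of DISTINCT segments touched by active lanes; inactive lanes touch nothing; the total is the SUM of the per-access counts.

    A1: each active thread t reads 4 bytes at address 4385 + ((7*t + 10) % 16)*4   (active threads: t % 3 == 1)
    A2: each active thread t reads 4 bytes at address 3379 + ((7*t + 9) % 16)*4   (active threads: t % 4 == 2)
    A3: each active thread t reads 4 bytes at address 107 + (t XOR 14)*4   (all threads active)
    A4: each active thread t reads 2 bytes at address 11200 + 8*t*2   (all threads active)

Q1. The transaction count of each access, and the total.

A1: 1 transaction
A2: 1 transaction
A3: 2 transactions
A4: 3 transactions

Answer: 1,1,2,3; total 7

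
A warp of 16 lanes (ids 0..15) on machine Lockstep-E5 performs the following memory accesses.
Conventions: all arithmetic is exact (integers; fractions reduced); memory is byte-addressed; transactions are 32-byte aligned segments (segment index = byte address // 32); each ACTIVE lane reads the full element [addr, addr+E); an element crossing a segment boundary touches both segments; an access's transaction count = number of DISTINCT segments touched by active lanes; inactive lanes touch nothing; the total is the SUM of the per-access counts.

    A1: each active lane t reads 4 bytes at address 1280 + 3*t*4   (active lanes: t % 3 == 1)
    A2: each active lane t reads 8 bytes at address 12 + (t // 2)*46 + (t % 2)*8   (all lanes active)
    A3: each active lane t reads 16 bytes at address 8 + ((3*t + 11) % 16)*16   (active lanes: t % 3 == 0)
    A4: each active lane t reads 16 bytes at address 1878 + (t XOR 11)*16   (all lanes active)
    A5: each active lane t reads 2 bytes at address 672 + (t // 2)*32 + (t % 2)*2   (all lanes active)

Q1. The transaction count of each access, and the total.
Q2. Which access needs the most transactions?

A1: 5 transactions
A2: 11 transactions
A3: 7 transactions
A4: 9 transactions
A5: 8 transactions

Answer: 5,11,7,9,8; total 40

Answer: A2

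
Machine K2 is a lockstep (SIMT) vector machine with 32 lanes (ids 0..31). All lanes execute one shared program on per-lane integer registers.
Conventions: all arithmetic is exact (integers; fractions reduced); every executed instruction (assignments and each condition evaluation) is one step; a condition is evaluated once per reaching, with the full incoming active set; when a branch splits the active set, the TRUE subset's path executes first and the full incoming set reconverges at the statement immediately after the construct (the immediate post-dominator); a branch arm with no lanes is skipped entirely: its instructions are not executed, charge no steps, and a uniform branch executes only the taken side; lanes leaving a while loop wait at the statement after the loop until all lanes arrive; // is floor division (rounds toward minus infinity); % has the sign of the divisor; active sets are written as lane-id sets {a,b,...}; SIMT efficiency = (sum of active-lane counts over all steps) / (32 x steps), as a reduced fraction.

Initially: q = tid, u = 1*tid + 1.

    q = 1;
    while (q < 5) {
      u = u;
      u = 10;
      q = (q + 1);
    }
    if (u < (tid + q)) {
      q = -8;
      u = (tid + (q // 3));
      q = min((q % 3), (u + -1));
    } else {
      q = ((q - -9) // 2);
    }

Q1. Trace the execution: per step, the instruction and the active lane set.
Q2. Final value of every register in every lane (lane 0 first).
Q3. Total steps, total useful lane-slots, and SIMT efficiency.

step 0: q <- 1                       {0,1,2,3,4,5,6,7,8,9,10,11,12,13,14,15,16,17,18,19,20,21,22,23,24,25,26,27,28,29,30,31}
step 1: eval (q < 5)                 {0,1,2,3,4,5,6,7,8,9,10,11,12,13,14,15,16,17,18,19,20,21,22,23,24,25,26,27,28,29,30,31}
step 2: u <- u                       {0,1,2,3,4,5,6,7,8,9,10,11,12,13,14,15,16,17,18,19,20,21,22,23,24,25,26,27,28,29,30,31}
step 3: u <- 10                      {0,1,2,3,4,5,6,7,8,9,10,11,12,13,14,15,16,17,18,19,20,21,22,23,24,25,26,27,28,29,30,31}
step 4: q <- (q + 1)                 {0,1,2,3,4,5,6,7,8,9,10,11,12,13,14,15,16,17,18,19,20,21,22,23,24,25,26,27,28,29,30,31}
step 5: eval (q < 5)                 {0,1,2,3,4,5,6,7,8,9,10,11,12,13,14,15,16,17,18,19,20,21,22,23,24,25,26,27,28,29,30,31}
step 6: u <- u                       {0,1,2,3,4,5,6,7,8,9,10,11,12,13,14,15,16,17,18,19,20,21,22,23,24,25,26,27,28,29,30,31}
step 7: u <- 10                      {0,1,2,3,4,5,6,7,8,9,10,11,12,13,14,15,16,17,18,19,20,21,22,23,24,25,26,27,28,29,30,31}
step 8: q <- (q + 1)                 {0,1,2,3,4,5,6,7,8,9,10,11,12,13,14,15,16,17,18,19,20,21,22,23,24,25,26,27,28,29,30,31}
step 9: eval (q < 5)                 {0,1,2,3,4,5,6,7,8,9,10,11,12,13,14,15,16,17,18,19,20,21,22,23,24,25,26,27,28,29,30,31}
step 10: u <- u                       {0,1,2,3,4,5,6,7,8,9,10,11,12,13,14,15,16,17,18,19,20,21,22,23,24,25,26,27,28,29,30,31}
step 11: u <- 10                      {0,1,2,3,4,5,6,7,8,9,10,11,12,13,14,15,16,17,18,19,20,21,22,23,24,25,26,27,28,29,30,31}
step 12: q <- (q + 1)                 {0,1,2,3,4,5,6,7,8,9,10,11,12,13,14,15,16,17,18,19,20,21,22,23,24,25,26,27,28,29,30,31}
step 13: eval (q < 5)                 {0,1,2,3,4,5,6,7,8,9,10,11,12,13,14,15,16,17,18,19,20,21,22,23,24,25,26,27,28,29,30,31}
step 14: u <- u                       {0,1,2,3,4,5,6,7,8,9,10,11,12,13,14,15,16,17,18,19,20,21,22,23,24,25,26,27,28,29,30,31}
step 15: u <- 10                      {0,1,2,3,4,5,6,7,8,9,10,11,12,13,14,15,16,17,18,19,20,21,22,23,24,25,26,27,28,29,30,31}
step 16: q <- (q + 1)                 {0,1,2,3,4,5,6,7,8,9,10,11,12,13,14,15,16,17,18,19,20,21,22,23,24,25,26,27,28,29,30,31}
step 17: eval (q < 5)                 {0,1,2,3,4,5,6,7,8,9,10,11,12,13,14,15,16,17,18,19,20,21,22,23,24,25,26,27,28,29,30,31}
step 18: eval (u < (tid + q))         {0,1,2,3,4,5,6,7,8,9,10,11,12,13,14,15,16,17,18,19,20,21,22,23,24,25,26,27,28,29,30,31}
step 19: q <- -8                      {6,7,8,9,10,11,12,13,14,15,16,17,18,19,20,21,22,23,24,25,26,27,28,29,30,31}
step 20: u <- (tid + (q // 3))        {6,7,8,9,10,11,12,13,14,15,16,17,18,19,20,21,22,23,24,25,26,27,28,29,30,31}
step 21: q <- min((q % 3), (u + -1))  {6,7,8,9,10,11,12,13,14,15,16,17,18,19,20,21,22,23,24,25,26,27,28,29,30,31}
step 22: q <- ((q - -9) // 2)         {0,1,2,3,4,5}

Answer: 23 steps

q: 7,7,7,7,7,7,1,1,1,1,1,1,1,1,1,1,1,1,1,1,1,1,1,1,1,1,1,1,1,1,1,1
u: 10,10,10,10,10,10,3,4,5,6,7,8,9,10,11,12,13,14,15,16,17,18,19,20,21,22,23,24,25,26,27,28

steps = 23; useful = 692; efficiency = 692/736 = 173/184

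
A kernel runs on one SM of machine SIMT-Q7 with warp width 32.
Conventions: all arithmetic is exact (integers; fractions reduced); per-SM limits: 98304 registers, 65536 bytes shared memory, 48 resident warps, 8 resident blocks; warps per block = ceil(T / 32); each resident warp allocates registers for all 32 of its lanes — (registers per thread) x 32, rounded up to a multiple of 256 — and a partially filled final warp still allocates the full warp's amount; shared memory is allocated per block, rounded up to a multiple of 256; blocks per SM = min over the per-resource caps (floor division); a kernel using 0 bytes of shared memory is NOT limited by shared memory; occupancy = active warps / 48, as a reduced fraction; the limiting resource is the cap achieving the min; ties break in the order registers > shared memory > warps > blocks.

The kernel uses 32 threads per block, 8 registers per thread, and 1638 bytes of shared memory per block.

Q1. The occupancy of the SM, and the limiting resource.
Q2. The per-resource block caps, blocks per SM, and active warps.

Answer: occupancy 1/6, limited by blocks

registers: 384 blocks
shared memory: 36 blocks
warps: 48 blocks
blocks: 8 blocks

Answer: 8 blocks, 8 active warps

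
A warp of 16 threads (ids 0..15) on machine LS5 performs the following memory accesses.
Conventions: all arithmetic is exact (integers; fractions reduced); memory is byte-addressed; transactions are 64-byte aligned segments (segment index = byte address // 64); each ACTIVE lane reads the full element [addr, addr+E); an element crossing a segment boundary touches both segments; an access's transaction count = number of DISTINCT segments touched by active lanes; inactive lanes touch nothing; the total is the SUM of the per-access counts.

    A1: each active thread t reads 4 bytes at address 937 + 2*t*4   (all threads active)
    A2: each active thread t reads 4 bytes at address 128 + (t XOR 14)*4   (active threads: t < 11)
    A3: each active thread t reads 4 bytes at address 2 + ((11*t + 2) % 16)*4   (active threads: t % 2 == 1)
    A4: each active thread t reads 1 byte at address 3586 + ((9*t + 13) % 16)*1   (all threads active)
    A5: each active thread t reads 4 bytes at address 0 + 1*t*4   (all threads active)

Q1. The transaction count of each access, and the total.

A1: 3 transactions
A2: 1 transaction
A3: 2 transactions
A4: 1 transaction
A5: 1 transaction

Answer: 3,1,2,1,1; total 8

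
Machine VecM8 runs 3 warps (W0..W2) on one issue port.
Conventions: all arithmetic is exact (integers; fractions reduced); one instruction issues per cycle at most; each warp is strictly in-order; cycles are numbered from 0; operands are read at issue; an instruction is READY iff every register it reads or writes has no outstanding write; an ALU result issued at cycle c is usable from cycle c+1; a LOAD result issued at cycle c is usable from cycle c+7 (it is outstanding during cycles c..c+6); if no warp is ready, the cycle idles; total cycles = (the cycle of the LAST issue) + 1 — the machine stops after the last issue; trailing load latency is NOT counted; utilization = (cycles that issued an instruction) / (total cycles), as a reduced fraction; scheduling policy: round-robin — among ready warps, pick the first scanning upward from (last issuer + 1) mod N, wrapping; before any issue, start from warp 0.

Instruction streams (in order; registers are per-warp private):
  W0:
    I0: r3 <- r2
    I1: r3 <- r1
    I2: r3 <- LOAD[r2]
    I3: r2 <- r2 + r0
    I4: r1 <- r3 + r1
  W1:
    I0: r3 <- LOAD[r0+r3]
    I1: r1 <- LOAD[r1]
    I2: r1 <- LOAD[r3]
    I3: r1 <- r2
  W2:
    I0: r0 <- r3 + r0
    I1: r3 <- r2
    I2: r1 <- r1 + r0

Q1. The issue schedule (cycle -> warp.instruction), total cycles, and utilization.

cycle 0: W0.I0
cycle 1: W1.I0
cycle 2: W2.I0
cycle 3: W0.I1
cycle 4: W1.I1
cycle 5: W2.I1
cycle 6: W0.I2
cycle 7: W2.I2
cycle 8: W0.I3
cycle 9: idle
cycle 10: idle
cycle 11: W1.I2
cycle 12: idle
cycle 13: W0.I4
cycle 14: idle
cycle 15: idle
cycle 16: idle
cycle 17: idle
cycle 18: W1.I3

Answer: 19 cycles, utilization 12/19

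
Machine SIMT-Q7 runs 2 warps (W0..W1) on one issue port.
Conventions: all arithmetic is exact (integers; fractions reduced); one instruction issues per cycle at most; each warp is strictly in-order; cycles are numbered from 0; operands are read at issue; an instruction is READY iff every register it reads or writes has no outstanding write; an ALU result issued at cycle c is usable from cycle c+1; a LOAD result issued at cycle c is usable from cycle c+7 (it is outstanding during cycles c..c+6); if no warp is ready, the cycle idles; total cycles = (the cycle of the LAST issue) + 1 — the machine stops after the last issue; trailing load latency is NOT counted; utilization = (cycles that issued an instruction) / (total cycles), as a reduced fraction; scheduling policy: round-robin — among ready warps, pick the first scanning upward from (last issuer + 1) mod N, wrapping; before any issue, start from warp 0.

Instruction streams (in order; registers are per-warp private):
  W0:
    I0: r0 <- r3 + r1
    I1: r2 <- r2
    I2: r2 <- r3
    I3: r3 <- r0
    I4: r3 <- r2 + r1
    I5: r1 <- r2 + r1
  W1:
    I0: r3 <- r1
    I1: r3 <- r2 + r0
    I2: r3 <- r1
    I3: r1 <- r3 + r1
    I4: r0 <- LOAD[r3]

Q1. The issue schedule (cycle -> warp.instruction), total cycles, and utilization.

cycle 0: W0.I0
cycle 1: W1.I0
cycle 2: W0.I1
cycle 3: W1.I1
cycle 4: W0.I2
cycle 5: W1.I2
cycle 6: W0.I3
cycle 7: W1.I3
cycle 8: W0.I4
cycle 9: W1.I4
cycle 10: W0.I5

Answer: 11 cycles, utilization 1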